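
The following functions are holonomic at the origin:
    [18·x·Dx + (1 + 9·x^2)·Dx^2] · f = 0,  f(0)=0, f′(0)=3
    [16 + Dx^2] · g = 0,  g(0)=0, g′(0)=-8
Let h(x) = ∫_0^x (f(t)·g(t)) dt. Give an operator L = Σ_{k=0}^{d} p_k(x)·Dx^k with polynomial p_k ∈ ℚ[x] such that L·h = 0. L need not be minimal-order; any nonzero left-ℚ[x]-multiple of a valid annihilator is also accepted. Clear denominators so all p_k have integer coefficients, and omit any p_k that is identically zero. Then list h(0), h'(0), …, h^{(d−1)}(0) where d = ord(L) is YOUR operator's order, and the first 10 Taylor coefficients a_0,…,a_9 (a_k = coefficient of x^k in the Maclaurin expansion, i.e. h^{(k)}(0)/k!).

L = (20800 + 494784·x^2 + 2923776·x^4 + 11943936·x^6 + 26873856·x^8)·Dx + (19584·x + 342144·x^3 + 2239488·x^5 + 6718464·x^7)·Dx^2 + (1700 + 42732·x^2 + 318816·x^4 + 1492992·x^6 + 3359232·x^8)·Dx^3 + (1224·x + 21384·x^3 + 139968·x^5 + 419904·x^7)·Dx^4 + (25 + 738·x^2 + 8505·x^4 + 46656·x^6 + 104976·x^8)·Dx^5  (order 5).
h: a_k = 0, 0, 0, -8, 0, 136/5, 0, -632/7, 0, 11128/27, …
ICs: h(0) = 0, h′(0) = 0, h′′(0) = 0, h′′′(0) = -48, h′′′′(0) = 0.

f: a_k = 0, 3, 0, -9, 0, 243/5, 0, -2187/7, 0, 2187, …
g: a_k = 0, -8, 0, 64/3, 0, -256/15, 0, 2048/315, 0, -4096/2835, …
Product ⇒ symmetric product L₀, ord ≤ 4.
Integrate: L := L₀·Dx.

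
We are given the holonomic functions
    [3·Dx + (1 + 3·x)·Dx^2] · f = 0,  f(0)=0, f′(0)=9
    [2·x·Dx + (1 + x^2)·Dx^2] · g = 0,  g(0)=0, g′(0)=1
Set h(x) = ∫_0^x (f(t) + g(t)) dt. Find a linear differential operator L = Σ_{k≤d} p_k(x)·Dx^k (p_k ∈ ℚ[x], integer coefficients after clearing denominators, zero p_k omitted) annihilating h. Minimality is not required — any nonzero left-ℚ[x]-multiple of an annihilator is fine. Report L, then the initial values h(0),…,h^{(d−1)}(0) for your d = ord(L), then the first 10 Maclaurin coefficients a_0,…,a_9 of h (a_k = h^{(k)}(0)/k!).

f: a_k = 0, 9, -27/2, 27, -243/4, 729/5, -729/2, 6561/7, -19683/8, 6561, …
g: a_k = 0, 1, 0, -1/3, 0, 1/5, 0, -1/7, 0, 1/9, …
f+g: L₀ = lclm(L_f,L_g), ord ≤ 2+2.
h=∫₀ˣh₀: take L = L₀·Dx.
L = (-6 - 54·x + 18·x^2 + 18·x^3)·Dx^2 + (-20 - 12·x - 48·x^2 + 36·x^3 + 36·x^4)·Dx^3 + (-3 - 7·x + 6·x^2 + 2·x^3 + 9·x^4 + 9·x^5)·Dx^4  (order 4).
h: a_k = 0, 0, 5, -9/2, 20/3, -243/20, 73/3, -729/14, 820/7, -2187/8, …
ICs: h(0) = 0, h′(0) = 0, h′′(0) = 10, h′′′(0) = -27.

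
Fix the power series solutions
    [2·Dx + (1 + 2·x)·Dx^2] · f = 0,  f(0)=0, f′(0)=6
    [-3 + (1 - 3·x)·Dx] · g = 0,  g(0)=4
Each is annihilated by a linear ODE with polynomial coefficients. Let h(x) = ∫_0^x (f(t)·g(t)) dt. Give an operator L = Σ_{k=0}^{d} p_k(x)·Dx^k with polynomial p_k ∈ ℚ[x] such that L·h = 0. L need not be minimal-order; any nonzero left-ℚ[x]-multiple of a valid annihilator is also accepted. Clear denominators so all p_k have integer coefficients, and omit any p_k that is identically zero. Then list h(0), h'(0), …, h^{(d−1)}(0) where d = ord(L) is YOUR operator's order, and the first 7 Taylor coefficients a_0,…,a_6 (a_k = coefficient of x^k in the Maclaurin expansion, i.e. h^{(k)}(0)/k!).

f: a_k = 0, 6, -6, 8, -12, 96/5, -32, …
g: a_k = 4, 12, 36, 108, 324, 972, 2916, …
f·g: L₀ = L_f ⊗_s L_g, ord ≤ 2·1.
h=∫₀ˣh₀: take L = L₀·Dx.
L = 6·Dx + (4 + 18·x)·Dx^2 + (-1 + x + 6·x^2)·Dx^3  (order 3).
h: a_k = 0, 0, 12, 16, 44, 96, 1264/5, …
ICs: h(0) = 0, h′(0) = 0, h′′(0) = 24.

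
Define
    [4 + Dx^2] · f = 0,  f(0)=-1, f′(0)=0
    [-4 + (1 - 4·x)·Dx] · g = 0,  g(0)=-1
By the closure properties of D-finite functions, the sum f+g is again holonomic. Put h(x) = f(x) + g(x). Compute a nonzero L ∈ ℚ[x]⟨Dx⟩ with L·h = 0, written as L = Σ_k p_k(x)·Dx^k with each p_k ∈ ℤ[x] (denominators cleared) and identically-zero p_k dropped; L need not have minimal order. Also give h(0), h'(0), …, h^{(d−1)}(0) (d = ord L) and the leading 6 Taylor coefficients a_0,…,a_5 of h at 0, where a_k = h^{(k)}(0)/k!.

L = (-400 + 128·x - 256·x^2) + (36 - 176·x + 192·x^2 - 256·x^3)·Dx + (-100 + 32·x - 64·x^2)·Dx^2 + (9 - 44·x + 48·x^2 - 64·x^3)·Dx^3  (order 3).
h: a_k = -2, -4, -14, -64, -770/3, -1024, …
ICs: h(0) = -2, h′(0) = -4, h′′(0) = -28.

f: a_k = -1, 0, 2, 0, -2/3, 0, …
g: a_k = -1, -4, -16, -64, -256, -1024, …
Weyl lclm of L_f,L_g ⇒ L₀ (ord ≤ 3).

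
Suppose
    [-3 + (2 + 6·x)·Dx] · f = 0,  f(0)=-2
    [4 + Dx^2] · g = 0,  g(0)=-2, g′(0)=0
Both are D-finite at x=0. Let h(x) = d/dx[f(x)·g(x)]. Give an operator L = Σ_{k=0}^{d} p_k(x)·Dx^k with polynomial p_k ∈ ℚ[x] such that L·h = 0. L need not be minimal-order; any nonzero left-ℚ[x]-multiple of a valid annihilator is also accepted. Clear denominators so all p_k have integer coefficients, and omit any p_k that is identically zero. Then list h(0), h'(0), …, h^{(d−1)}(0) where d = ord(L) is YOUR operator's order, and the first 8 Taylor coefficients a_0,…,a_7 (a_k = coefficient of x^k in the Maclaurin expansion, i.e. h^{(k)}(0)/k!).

L = (1453 + 11712·x + 26784·x^2 + 27648·x^3 + 20736·x^4) + (132 - 756·x - 5184·x^2 - 5184·x^3)·Dx + (172 + 1416·x + 4428·x^2 + 6912·x^3 + 5184·x^4)·Dx^2  (order 2).
h: a_k = 6, -25, -63/4, -95/24, 5465/64, -435961/1920, 4933523/7680, -598666367/322560, …
ICs: h(0) = 6, h′(0) = -25.

f: a_k = -2, -3, 9/4, -27/8, 405/64, -1701/128, 15309/512, -72171/1024, …
g: a_k = -2, 0, 4, 0, -4/3, 0, 8/45, 0, …
L₀ := L_f ⊗_s L_g (sym. prod.), ord ≤ 2.
h=h₀': d/dx-closure on L₀ ⇒ L.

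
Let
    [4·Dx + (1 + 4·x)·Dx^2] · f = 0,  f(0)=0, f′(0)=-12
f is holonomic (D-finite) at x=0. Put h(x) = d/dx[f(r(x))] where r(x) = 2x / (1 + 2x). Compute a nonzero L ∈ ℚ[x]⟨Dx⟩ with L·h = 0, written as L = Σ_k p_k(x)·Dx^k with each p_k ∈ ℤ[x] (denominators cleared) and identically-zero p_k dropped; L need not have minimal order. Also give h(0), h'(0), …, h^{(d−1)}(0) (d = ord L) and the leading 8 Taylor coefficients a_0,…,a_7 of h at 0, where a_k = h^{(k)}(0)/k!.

f: a_k = 0, -12, 24, -64, 192, -3072/5, 2048, -49152/7, …
L₀ from L_f via x↦r, Dx↦r'^{-1}Dx.
Derive L from L₀ (diff closure).
L = (12 + 40·x) + (1 + 12·x + 20·x^2)·Dx  (order 1).
h: a_k = -24, 288, -2976, 29952, -299904, 2999808, -29999616, 299999232, …
ICs: h(0) = -24.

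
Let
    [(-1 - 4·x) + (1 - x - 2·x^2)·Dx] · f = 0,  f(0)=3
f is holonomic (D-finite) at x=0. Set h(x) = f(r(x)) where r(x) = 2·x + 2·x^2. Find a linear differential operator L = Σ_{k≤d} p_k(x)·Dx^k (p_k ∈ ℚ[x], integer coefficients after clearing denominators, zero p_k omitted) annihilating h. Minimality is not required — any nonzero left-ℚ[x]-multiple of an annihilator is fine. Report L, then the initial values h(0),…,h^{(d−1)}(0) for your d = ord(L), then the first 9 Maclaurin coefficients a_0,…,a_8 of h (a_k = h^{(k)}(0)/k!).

f: a_k = 3, 3, 9, 15, 33, 63, 129, 255, 513, …
L₀ from L_f via x↦r, Dx↦r'^{-1}Dx.
L = (2 + 20·x + 48·x^2 + 32·x^3) + (-1 + 2·x + 10·x^2 + 16·x^3 + 8·x^4)·Dx  (order 1).
h: a_k = 3, 6, 42, 192, 924, 4488, 21624, 104448, 504336, …
ICs: h(0) = 3.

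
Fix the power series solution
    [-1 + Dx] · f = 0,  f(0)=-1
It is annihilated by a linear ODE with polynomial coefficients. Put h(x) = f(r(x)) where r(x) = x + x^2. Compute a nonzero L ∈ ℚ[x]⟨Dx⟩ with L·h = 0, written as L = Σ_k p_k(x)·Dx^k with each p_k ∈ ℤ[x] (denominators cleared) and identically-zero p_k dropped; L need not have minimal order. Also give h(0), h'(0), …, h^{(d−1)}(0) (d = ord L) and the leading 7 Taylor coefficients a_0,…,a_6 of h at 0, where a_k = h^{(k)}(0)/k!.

L = (-1 - 2·x) + Dx  (order 1).
h: a_k = -1, -1, -3/2, -7/6, -25/24, -27/40, -331/720, …
ICs: h(0) = -1.

f: a_k = -1, -1, -1/2, -1/6, -1/24, -1/120, -1/720, …
h₀=f(r): pull back L_f along r ⇒ L₀.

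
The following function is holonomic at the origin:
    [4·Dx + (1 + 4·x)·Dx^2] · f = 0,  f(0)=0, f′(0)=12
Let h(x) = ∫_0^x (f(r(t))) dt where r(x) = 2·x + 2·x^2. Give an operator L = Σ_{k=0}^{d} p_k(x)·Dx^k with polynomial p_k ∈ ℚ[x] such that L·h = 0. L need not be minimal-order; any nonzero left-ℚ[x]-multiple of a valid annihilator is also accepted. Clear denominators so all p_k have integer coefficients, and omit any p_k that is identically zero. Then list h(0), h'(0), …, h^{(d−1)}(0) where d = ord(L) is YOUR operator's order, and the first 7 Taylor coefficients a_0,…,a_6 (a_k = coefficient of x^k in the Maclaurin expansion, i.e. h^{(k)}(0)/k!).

L = (6 + 16·x + 16·x^2)·Dx^2 + (1 + 10·x + 24·x^2 + 16·x^3)·Dx^3  (order 3).
h: a_k = 0, 0, 12, -24, 80, -1632/5, 7424/5, …
ICs: h(0) = 0, h′(0) = 0, h′′(0) = 24.

f: a_k = 0, 12, -24, 64, -192, 3072/5, -2048, …
h₀=f(r): pull back L_f along r ⇒ L₀.
Integrate: L := L₀·Dx.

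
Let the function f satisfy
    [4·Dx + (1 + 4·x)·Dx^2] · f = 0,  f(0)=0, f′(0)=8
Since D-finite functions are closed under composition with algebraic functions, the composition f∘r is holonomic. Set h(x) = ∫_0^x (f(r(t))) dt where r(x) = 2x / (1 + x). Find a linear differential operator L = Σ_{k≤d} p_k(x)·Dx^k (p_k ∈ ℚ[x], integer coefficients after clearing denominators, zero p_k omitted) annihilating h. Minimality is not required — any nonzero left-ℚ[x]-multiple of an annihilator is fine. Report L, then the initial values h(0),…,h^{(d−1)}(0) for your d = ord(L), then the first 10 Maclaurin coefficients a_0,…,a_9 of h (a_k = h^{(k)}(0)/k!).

f: a_k = 0, 8, -16, 128/3, -128, 2048/5, -4096/3, 32768/7, -16384, 524288/9, …
h₀=f(r): pull back L_f along r ⇒ L₀.
h=∫₀ˣh₀: take L = L₀·Dx.
L = (10 + 18·x)·Dx^2 + (1 + 10·x + 9·x^2)·Dx^3  (order 3).
h: a_k = 0, 0, 8, -80/3, 364/3, -656, 59048/15, -75920/3, 1195742/7, -10761680/9, …
ICs: h(0) = 0, h′(0) = 0, h′′(0) = 16.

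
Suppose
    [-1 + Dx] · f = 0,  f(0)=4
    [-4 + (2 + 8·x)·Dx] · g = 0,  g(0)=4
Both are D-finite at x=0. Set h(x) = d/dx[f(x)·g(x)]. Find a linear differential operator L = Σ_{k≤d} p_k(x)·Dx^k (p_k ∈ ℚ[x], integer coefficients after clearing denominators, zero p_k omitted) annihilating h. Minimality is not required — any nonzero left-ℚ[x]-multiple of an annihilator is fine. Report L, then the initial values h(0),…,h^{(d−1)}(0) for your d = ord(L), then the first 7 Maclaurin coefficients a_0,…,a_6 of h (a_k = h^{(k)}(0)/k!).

L = (1 + 24·x + 16·x^2) + (-3 - 16·x - 16·x^2)·Dx  (order 1).
h: a_k = 48, 16, 152, -424, 4742/3, -86974/15, 323377/15, …
ICs: h(0) = 48.

f: a_k = 4, 4, 2, 2/3, 1/6, 1/30, 1/180, …
g: a_k = 4, 8, -8, 16, -40, 112, -336, …
f·g: L₀ = L_f ⊗_s L_g, ord ≤ 1·1.
h₀' ⇒ L via d/dx closure of L₀.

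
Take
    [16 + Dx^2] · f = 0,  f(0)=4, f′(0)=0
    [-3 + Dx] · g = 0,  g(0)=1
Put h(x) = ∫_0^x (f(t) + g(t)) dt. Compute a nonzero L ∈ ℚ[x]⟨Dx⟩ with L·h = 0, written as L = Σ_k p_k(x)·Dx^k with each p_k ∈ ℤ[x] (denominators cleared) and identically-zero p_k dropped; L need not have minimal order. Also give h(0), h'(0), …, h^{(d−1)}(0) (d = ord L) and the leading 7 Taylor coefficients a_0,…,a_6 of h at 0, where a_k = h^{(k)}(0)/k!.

f: a_k = 4, 0, -32, 0, 128/3, 0, -1024/45, …
g: a_k = 1, 3, 9/2, 9/2, 27/8, 81/40, 81/80, …
f+g: L₀ = lclm(L_f,L_g), ord ≤ 2+1.
h=∫₀ˣh₀: take L = L₀·Dx.
L = -48·Dx + 16·Dx^2 - 3·Dx^3 + Dx^4  (order 4).
h: a_k = 0, 5, 3/2, -55/6, 9/8, 221/24, 27/80, …
ICs: h(0) = 0, h′(0) = 5, h′′(0) = 3, h′′′(0) = -55.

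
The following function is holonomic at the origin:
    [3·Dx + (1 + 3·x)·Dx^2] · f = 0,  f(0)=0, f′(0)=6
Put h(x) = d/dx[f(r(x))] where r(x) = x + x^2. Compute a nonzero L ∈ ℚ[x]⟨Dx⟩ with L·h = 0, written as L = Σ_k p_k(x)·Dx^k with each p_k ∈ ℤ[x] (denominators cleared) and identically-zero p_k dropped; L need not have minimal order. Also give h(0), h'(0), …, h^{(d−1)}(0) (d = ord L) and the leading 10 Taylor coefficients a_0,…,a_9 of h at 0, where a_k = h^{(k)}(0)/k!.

f: a_k = 0, 6, -9, 18, -81/2, 486/5, -243, 4374/7, -6561/4, 4374, …
Substitute x→r, Dx→(1/r')Dx; clear ⇒ L₀.
Derive L from L₀ (diff closure).
L = (1 + 6·x + 6·x^2) + (1 + 5·x + 9·x^2 + 6·x^3)·Dx  (order 1).
h: a_k = 6, -6, 0, 18, -54, 108, -162, 162, 0, -486, …
ICs: h(0) = 6.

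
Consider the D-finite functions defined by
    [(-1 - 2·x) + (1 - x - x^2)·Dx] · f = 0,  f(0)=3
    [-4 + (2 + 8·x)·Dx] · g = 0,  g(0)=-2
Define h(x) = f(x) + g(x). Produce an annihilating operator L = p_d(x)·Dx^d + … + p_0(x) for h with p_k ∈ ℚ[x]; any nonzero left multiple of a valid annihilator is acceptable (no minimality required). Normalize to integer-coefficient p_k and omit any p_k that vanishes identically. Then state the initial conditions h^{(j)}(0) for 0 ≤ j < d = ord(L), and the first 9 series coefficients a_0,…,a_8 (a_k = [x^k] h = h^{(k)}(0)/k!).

L = (-12 - 48·x - 48·x^2 - 40·x^3) + (8 + 30·x + 114·x^2 + 152·x^3 + 100·x^4)·Dx + (1 - 5·x - 39·x^2 + 6·x^3 + 82·x^4 + 40·x^5)·Dx^2  (order 2).
h: a_k = 1, -1, 10, 1, 35, -32, 207, -465, 1818, …
ICs: h(0) = 1, h′(0) = -1.

f: a_k = 3, 3, 6, 9, 15, 24, 39, 63, 102, …
g: a_k = -2, -4, 4, -8, 20, -56, 168, -528, 1716, …
Weyl lclm of L_f,L_g ⇒ L₀ (ord ≤ 2).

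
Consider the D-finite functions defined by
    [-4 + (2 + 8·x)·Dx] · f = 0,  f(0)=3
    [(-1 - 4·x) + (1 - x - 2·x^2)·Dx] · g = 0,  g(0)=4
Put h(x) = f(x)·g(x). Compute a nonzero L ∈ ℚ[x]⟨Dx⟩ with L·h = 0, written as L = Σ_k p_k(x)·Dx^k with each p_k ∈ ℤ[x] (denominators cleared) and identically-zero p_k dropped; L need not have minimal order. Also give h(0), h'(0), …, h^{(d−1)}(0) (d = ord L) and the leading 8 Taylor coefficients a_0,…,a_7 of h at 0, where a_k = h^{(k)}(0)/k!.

f: a_k = 3, 6, -6, 12, -30, 84, -252, 792, …
g: a_k = 4, 4, 12, 20, 44, 84, 172, 340, …
L₀ := L_f ⊗_s L_g (sym. prod.), ord ≤ 1.
L = (3 + 6·x + 12·x^2) + (-1 - 3·x + 6·x^2 + 8·x^3)·Dx  (order 1).
h: a_k = 12, 36, 36, 156, 108, 756, -36, 4644, …
ICs: h(0) = 12.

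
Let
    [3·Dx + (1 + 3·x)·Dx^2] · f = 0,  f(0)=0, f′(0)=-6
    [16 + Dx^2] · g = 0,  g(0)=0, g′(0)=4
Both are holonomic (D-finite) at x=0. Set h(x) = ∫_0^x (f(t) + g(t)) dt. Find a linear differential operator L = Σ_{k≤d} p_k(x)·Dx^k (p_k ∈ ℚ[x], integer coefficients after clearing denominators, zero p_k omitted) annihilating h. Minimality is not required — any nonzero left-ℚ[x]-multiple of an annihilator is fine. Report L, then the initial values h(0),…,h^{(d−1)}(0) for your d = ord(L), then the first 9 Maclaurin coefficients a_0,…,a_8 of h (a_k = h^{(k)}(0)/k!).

f: a_k = 0, -6, 9, -18, 81/2, -486/5, 243, -4374/7, 6561/4, …
g: a_k = 0, 4, 0, -32/3, 0, 128/15, 0, -1024/315, 0, …
Weyl lclm of L_f,L_g ⇒ L₀ (ord ≤ 4).
h=∫h₀ ⇒ L = L₀·Dx.
L = (1680 + 2304·x + 3456·x^2)·Dx^2 + (272 + 1584·x + 3456·x^2 + 3456·x^3)·Dx^3 + (105 + 144·x + 216·x^2)·Dx^4 + (17 + 99·x + 216·x^2 + 216·x^3)·Dx^5  (order 5).
h: a_k = 0, 0, -1, 3, -43/6, 81/10, -133/9, 243/7, -98927/1260, …
ICs: h(0) = 0, h′(0) = 0, h′′(0) = -2, h′′′(0) = 18, h′′′′(0) = -172.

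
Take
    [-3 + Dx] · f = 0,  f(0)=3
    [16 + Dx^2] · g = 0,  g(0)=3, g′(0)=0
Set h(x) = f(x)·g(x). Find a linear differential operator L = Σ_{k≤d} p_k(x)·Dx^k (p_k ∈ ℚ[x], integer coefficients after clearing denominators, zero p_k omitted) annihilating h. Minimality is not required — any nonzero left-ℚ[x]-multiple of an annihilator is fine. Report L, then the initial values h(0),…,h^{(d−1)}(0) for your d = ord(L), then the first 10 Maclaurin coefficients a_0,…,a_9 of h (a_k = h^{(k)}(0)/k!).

L = 25 - 6·Dx + Dx^2  (order 2).
h: a_k = 9, 27, -63/2, -351/2, -1581/8, -711/40, 11753/80, 76443/560, 164833/4480, -102453/4480, …
ICs: h(0) = 9, h′(0) = 27.

f: a_k = 3, 9, 27/2, 27/2, 81/8, 243/40, 243/80, 729/560, 2187/4480, 729/4480, …
g: a_k = 3, 0, -24, 0, 32, 0, -256/15, 0, 512/105, 0, …
f·g: L₀ = L_f ⊗_s L_g, ord ≤ 1·2.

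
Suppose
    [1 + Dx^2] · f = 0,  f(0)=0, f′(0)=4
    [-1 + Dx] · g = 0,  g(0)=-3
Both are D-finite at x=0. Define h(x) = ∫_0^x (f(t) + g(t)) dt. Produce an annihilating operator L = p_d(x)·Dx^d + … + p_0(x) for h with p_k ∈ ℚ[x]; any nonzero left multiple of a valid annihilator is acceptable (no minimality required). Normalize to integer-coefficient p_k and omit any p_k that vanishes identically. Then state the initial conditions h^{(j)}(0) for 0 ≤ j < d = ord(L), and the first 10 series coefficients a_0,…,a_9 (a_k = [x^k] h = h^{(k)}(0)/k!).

L = -Dx + Dx^2 - Dx^3 + Dx^4  (order 4).
h: a_k = 0, -3, 1/2, -1/2, -7/24, -1/40, 1/720, -1/1680, -1/5760, -1/120960, …
ICs: h(0) = 0, h′(0) = -3, h′′(0) = 1, h′′′(0) = -3.

f: a_k = 0, 4, 0, -2/3, 0, 1/30, 0, -1/1260, 0, 1/90720, …
g: a_k = -3, -3, -3/2, -1/2, -1/8, -1/40, -1/240, -1/1680, -1/13440, -1/120960, …
Sum ⇒ L₀ = lclm(L_f,L_g) in ℚ(x)⟨Dx⟩.
Integrate: L := L₀·Dx.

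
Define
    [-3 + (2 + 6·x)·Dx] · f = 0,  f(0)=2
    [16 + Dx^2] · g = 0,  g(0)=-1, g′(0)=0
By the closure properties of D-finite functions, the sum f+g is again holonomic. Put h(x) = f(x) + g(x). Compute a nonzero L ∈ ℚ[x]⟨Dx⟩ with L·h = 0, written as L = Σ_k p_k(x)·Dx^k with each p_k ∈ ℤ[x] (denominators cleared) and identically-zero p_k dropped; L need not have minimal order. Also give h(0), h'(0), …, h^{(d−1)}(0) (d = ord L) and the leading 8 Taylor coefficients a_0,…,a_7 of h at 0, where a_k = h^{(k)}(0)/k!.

L = (-4368 - 18432·x - 27648·x^2) + (1760 + 17568·x + 55296·x^2 + 55296·x^3)·Dx + (-273 - 1152·x - 1728·x^2)·Dx^2 + (110 + 1098·x + 3456·x^2 + 3456·x^3)·Dx^3  (order 3).
h: a_k = 1, 3, 23/4, 27/8, -3263/192, 1701/128, -557833/23040, 72171/1024, …
ICs: h(0) = 1, h′(0) = 3, h′′(0) = 23/2.

f: a_k = 2, 3, -9/4, 27/8, -405/64, 1701/128, -15309/512, 72171/1024, …
g: a_k = -1, 0, 8, 0, -32/3, 0, 256/45, 0, …
h₀=f+g: left-lcm gives L₀, ord ≤ 3.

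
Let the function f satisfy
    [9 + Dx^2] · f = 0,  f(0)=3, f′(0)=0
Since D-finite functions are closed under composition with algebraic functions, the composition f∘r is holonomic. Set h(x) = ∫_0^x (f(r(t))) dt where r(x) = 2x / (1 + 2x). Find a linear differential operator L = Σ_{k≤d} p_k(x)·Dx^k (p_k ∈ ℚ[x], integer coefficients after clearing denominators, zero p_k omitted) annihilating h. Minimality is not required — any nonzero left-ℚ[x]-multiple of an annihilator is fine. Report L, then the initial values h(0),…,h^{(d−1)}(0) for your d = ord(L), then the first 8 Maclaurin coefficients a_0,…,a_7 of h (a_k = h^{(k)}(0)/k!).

f: a_k = 3, 0, -27/2, 0, 81/8, 0, -243/80, 0, …
Change of var in L_f (x↦r) gives L₀.
h=∫h₀ ⇒ L = L₀·Dx.
L = 36·Dx + (4 + 24·x + 48·x^2 + 32·x^3)·Dx^2 + (1 + 8·x + 24·x^2 + 32·x^3 + 16·x^4)·Dx^3  (order 3).
h: a_k = 0, 3, 0, -18, 54, -486/5, 72, 1404/5, …
ICs: h(0) = 0, h′(0) = 3, h′′(0) = 0.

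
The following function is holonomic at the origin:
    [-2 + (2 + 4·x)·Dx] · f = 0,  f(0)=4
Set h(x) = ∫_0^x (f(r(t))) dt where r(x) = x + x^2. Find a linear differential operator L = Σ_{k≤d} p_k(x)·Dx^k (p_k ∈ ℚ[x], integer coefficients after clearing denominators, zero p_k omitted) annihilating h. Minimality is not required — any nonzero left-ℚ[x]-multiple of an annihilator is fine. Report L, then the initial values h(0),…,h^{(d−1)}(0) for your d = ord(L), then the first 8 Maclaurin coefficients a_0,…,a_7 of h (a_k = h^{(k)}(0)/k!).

f: a_k = 4, 4, -2, 2, -5/2, 7/2, -21/4, 33/4, …
Change of var in L_f (x↦r) gives L₀.
Integrate: L := L₀·Dx.
L = (-1 - 2·x)·Dx + (1 + 2·x + 2·x^2)·Dx^2  (order 2).
h: a_k = 0, 4, 2, 2/3, -1/2, 3/10, -1/12, -3/28, …
ICs: h(0) = 0, h′(0) = 4.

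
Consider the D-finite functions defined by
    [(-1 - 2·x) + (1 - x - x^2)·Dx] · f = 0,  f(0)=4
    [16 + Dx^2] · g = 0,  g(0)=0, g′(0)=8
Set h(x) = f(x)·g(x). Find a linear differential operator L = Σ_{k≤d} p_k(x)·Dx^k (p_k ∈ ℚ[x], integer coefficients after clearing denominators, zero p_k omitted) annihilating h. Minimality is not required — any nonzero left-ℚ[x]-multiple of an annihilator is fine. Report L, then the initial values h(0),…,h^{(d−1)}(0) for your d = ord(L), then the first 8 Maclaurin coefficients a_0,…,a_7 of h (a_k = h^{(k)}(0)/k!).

L = (-14 + 16·x + 16·x^2) + (2 + 4·x)·Dx + (-1 + x + x^2)·Dx^2  (order 2).
h: a_k = 0, 32, 32, -64/3, 32/3, 288/5, 1024/15, 31456/315, …
ICs: h(0) = 0, h′(0) = 32.

f: a_k = 4, 4, 8, 12, 20, 32, 52, 84, …
g: a_k = 0, 8, 0, -64/3, 0, 256/15, 0, -2048/315, …
L₀ := L_f ⊗_s L_g (sym. prod.), ord ≤ 2.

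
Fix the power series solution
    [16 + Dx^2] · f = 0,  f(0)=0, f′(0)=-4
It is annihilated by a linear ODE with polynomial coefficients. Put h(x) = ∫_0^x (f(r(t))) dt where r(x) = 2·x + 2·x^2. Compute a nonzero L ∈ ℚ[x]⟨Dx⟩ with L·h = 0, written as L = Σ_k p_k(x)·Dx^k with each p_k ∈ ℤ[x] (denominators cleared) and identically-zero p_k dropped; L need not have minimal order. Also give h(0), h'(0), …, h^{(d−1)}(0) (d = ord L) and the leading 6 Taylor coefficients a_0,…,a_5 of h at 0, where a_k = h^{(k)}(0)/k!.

f: a_k = 0, -4, 0, 32/3, 0, -128/15, …
h₀=f(r): pull back L_f along r ⇒ L₀.
∫: right-multiply L₀ by Dx.
L = (64 + 384·x + 768·x^2 + 512·x^3)·Dx - 2·Dx^2 + (1 + 2·x)·Dx^3  (order 3).
h: a_k = 0, 0, -4, -8/3, 64/3, 256/5, …
ICs: h(0) = 0, h′(0) = 0, h′′(0) = -8.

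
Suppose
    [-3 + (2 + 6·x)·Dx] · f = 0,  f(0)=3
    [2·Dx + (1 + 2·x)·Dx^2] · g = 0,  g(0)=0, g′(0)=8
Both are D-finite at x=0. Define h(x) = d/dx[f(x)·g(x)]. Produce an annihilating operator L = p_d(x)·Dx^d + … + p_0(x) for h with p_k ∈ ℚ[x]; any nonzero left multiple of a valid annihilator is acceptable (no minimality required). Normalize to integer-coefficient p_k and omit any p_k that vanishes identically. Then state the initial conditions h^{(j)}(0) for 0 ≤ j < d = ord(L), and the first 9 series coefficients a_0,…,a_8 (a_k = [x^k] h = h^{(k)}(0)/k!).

L = (39 + 180·x + 108·x^2) + (116 + 756·x + 1512·x^2 + 864·x^3)·Dx + (20 + 184·x + 612·x^2 + 864·x^3 + 432·x^4)·Dx^2  (order 2).
h: a_k = 24, 24, -93, 270, -11811/16, 158691/80, -3402537/640, 16018701/1120, -1110590409/28672, …
ICs: h(0) = 24, h′(0) = 24.

f: a_k = 3, 9/2, -27/8, 81/16, -1215/128, 5103/256, -45927/1024, 216513/2048, -8444007/32768, …
g: a_k = 0, 8, -8, 32/3, -16, 128/5, -128/3, 512/7, -128, …
Product ⇒ symmetric product L₀, ord ≤ 2.
Derive L from L₀ (diff closure).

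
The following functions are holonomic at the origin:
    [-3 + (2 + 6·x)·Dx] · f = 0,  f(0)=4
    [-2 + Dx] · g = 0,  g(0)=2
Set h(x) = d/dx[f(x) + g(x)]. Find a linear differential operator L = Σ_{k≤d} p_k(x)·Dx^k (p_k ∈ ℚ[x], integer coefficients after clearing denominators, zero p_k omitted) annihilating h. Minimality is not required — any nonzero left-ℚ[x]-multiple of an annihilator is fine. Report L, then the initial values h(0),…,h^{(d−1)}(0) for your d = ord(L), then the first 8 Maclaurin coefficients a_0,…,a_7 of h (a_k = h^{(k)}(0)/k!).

f: a_k = 4, 6, -9/2, 27/4, -405/32, 1701/64, -15309/256, 72171/512, …
g: a_k = 2, 4, 4, 8/3, 4/3, 8/15, 8/45, 16/315, …
Weyl lclm of L_f,L_g ⇒ L₀ (ord ≤ 2).
Differentiate: ansatz ord ≤ ord L₀ ⇒ L.
L = (-78 - 72·x) + (11 - 96·x - 144·x^2)·Dx + (14 + 66·x + 72·x^2)·Dx^2  (order 2).
h: a_k = 10, -1, 113/4, -1087/24, 26027/192, -686857/1920, 22742057/23040, -886587967/322560, …
ICs: h(0) = 10, h′(0) = -1.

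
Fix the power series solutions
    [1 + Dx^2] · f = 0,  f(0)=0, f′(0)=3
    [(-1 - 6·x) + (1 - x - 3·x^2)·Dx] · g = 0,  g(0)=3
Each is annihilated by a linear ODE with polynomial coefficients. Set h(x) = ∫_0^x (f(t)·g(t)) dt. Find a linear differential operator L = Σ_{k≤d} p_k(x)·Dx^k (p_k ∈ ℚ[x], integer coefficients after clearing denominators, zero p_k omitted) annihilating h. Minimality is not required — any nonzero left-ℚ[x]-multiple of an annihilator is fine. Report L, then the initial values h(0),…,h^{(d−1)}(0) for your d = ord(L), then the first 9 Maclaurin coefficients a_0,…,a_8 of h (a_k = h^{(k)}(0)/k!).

L = (5 + x + 3·x^2)·Dx + (2 + 12·x)·Dx^2 + (-1 + x + 3·x^2)·Dx^3  (order 3).
h: a_k = 0, 0, 9/2, 3, 69/8, 123/10, 2201/80, 13983/280, 473087/4480, …
ICs: h(0) = 0, h′(0) = 0, h′′(0) = 9.

f: a_k = 0, 3, 0, -1/2, 0, 1/40, 0, -1/1680, 0, …
g: a_k = 3, 3, 12, 21, 57, 120, 291, 651, 1524, …
Product ⇒ symmetric product L₀, ord ≤ 2.
h=∫h₀ ⇒ L = L₀·Dx.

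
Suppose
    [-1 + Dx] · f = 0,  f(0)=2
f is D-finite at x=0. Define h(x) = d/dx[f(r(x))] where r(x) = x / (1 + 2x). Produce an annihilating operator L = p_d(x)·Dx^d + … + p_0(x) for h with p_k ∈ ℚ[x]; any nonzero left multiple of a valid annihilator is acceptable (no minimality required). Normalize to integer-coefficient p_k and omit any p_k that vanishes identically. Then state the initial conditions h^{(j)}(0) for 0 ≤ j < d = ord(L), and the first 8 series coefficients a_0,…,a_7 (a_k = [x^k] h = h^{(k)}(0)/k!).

f: a_k = 2, 2, 1, 1/3, 1/12, 1/60, 1/360, 1/2520, …
L₀ from L_f via x↦r, Dx↦r'^{-1}Dx.
Differentiate: ansatz ord ≤ ord L₀ ⇒ L.
L = (-3 - 8·x) + (-1 - 4·x - 4·x^2)·Dx  (order 1).
h: a_k = 2, -6, 13, -71/3, 147/4, -2699/60, 9157/360, 68731/840, …
ICs: h(0) = 2.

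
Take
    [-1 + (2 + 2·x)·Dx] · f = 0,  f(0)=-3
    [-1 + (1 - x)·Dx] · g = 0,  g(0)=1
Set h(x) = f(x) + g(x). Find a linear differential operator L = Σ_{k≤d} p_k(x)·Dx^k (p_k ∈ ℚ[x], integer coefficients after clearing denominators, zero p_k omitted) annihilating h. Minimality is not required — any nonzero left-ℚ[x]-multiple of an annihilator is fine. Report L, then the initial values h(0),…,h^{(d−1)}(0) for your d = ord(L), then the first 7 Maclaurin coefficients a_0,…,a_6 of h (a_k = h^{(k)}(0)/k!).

L = (5 + 3·x) + (-9 - 14·x - 9·x^2)·Dx + (2 + 6·x - 2·x^2 - 6·x^3)·Dx^2  (order 2).
h: a_k = -2, -1/2, 11/8, 13/16, 143/128, 235/256, 1087/1024, …
ICs: h(0) = -2, h′(0) = -1/2.

f: a_k = -3, -3/2, 3/8, -3/16, 15/128, -21/256, 63/1024, …
g: a_k = 1, 1, 1, 1, 1, 1, 1, …
f+g: L₀ = lclm(L_f,L_g), ord ≤ 1+1.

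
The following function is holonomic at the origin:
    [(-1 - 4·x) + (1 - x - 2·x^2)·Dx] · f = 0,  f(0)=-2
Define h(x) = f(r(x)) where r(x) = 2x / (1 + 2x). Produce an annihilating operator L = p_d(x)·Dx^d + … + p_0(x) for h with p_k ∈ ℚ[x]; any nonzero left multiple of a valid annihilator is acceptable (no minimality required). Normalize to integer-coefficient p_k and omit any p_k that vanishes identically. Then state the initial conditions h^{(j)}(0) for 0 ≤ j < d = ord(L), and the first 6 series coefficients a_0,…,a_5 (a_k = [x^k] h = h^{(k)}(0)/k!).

f: a_k = -2, -2, -6, -10, -22, -42, …
Change of var in L_f (x↦r) gives L₀.
L = (2 + 20·x) + (-1 - 4·x + 4·x^2 + 16·x^3)·Dx  (order 1).
h: a_k = -2, -4, -16, 0, -128, 256, …
ICs: h(0) = -2.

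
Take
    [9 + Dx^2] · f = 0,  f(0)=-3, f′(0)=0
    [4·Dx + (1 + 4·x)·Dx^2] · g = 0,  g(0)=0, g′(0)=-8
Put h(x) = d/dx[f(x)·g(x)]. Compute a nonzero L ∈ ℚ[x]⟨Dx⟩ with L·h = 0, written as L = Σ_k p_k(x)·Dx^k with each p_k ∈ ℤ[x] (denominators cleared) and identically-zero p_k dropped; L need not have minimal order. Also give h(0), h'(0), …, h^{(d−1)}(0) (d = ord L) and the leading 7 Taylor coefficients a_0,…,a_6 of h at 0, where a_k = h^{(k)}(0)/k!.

L = (-153603 - 635688·x - 3184272·x^2 - 4292352·x^3 + 12503808·x^4 + 40310784·x^5 + 26873856·x^6) + (-47736 - 304992·x - 311040·x^2 + 2073600·x^3 + 7464960·x^4 + 5971968·x^5)·Dx + (-19110 - 88272·x - 352800·x^2 + 41472·x^3 + 3773952·x^4 + 8957952·x^5 + 5971968·x^6)·Dx^2 + (-5304 - 33888·x - 34560·x^2 + 230400·x^3 + 829440·x^4 + 663552·x^5)·Dx^3 + (-227 - 1960·x + 112·x^2 + 57600·x^3 + 264960·x^4 + 497664·x^5 + 331776·x^6)·Dx^4  (order 4).
h: a_k = 24, -96, 60, -672, 3669, -15180, 624507/10, …
ICs: h(0) = 24, h′(0) = -96, h′′(0) = 120, h′′′(0) = -4032.

f: a_k = -3, 0, 27/2, 0, -81/8, 0, 243/80, …
g: a_k = 0, -8, 16, -128/3, 128, -2048/5, 4096/3, …
f·g: L₀ = L_f ⊗_s L_g, ord ≤ 2·2.
h₀' ⇒ L via d/dx closure of L₀.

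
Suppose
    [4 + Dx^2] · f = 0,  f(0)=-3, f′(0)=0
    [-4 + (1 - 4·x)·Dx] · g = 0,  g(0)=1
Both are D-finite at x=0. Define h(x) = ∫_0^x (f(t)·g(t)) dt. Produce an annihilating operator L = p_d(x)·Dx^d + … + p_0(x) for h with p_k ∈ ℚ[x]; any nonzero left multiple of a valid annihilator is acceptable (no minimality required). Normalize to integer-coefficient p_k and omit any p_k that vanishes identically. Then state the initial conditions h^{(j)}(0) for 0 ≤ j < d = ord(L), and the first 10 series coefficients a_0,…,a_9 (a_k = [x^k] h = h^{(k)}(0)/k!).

L = (-4 + 16·x)·Dx + 8·Dx^2 + (-1 + 4·x)·Dx^3  (order 3).
h: a_k = 0, -3, -6, -14, -42, -674/5, -1348/3, -23108/15, -80878/15, -18116674/945, …
ICs: h(0) = 0, h′(0) = -3, h′′(0) = -12.

f: a_k = -3, 0, 6, 0, -2, 0, 4/15, 0, -2/105, 0, …
g: a_k = 1, 4, 16, 64, 256, 1024, 4096, 16384, 65536, 262144, …
h₀=f·g: eliminate ⇒ L₀, order ≤ 2·1.
Integrate: L := L₀·Dx.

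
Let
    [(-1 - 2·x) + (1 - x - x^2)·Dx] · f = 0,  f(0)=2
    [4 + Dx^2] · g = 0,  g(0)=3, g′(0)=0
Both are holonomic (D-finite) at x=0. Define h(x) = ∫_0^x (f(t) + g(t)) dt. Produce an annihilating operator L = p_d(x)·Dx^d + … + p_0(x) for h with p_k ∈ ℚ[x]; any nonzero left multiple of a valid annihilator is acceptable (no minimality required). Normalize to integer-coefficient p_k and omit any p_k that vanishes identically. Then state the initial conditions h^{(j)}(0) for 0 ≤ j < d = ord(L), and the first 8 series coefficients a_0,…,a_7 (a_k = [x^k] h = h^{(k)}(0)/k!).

f: a_k = 2, 2, 4, 6, 10, 16, 26, 42, …
g: a_k = 3, 0, -6, 0, 2, 0, -4/15, 0, …
Sum ⇒ L₀ = lclm(L_f,L_g) in ℚ(x)⟨Dx⟩.
Integrate: L := L₀·Dx.
L = (44 + 96·x + 32·x^2 + 48·x^3 + 40·x^4 + 16·x^5)·Dx + (-16 + 20·x + 8·x^2 - 16·x^3 + 12·x^4 + 24·x^5 + 8·x^6)·Dx^2 + (11 + 24·x + 8·x^2 + 12·x^3 + 10·x^4 + 4·x^5)·Dx^3 + (-4 + 5·x + 2·x^2 - 4·x^3 + 3·x^4 + 6·x^5 + 2·x^6)·Dx^4  (order 4).
h: a_k = 0, 5, 1, -2/3, 3/2, 12/5, 8/3, 386/105, …
ICs: h(0) = 0, h′(0) = 5, h′′(0) = 2, h′′′(0) = -4.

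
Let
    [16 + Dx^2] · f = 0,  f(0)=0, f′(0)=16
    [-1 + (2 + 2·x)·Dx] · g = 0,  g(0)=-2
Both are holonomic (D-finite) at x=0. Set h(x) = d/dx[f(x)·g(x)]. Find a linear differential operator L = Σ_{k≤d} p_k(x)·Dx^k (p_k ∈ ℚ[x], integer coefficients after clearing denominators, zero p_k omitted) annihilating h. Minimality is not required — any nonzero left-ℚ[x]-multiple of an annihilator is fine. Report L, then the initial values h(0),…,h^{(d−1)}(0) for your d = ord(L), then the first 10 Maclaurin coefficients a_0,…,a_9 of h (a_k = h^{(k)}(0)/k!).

f: a_k = 0, 16, 0, -128/3, 0, 512/15, 0, -4096/315, 0, 8192/2835, …
g: a_k = -2, -1, 1/4, -1/8, 5/64, -7/128, 21/512, -33/1024, 429/16384, -715/32768, …
f·g: L₀ = L_f ⊗_s L_g, ord ≤ 2·1.
h=h₀': d/dx-closure on L₀ ⇒ L.
L = (4733 + 17664·x + 25216·x^2 + 16384·x^3 + 4096·x^4) + (-244 - 756·x - 768·x^2 - 256·x^3)·Dx + (268 + 1048·x + 1548·x^2 + 1024·x^3 + 256·x^4)·Dx^2  (order 2).
h: a_k = -32, -32, 268, 488/3, -4661/12, -3561/20, 64235/288, 212773/2520, -4467413/64512, -1745959/82944, …
ICs: h(0) = -32, h′(0) = -32.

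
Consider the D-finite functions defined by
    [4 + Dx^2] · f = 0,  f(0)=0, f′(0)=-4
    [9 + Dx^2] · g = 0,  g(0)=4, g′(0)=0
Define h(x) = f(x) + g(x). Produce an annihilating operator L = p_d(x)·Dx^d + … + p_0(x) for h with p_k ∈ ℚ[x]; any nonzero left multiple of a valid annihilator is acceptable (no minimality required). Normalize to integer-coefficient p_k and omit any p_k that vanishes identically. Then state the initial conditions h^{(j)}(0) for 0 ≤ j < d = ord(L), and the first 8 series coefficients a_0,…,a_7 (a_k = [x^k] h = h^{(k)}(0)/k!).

f: a_k = 0, -4, 0, 8/3, 0, -8/15, 0, 16/315, …
g: a_k = 4, 0, -18, 0, 27/2, 0, -81/20, 0, …
Sum ⇒ L₀ = lclm(L_f,L_g) in ℚ(x)⟨Dx⟩.
L = 36 + 13·Dx^2 + Dx^4  (order 4).
h: a_k = 4, -4, -18, 8/3, 27/2, -8/15, -81/20, 16/315, …
ICs: h(0) = 4, h′(0) = -4, h′′(0) = -36, h′′′(0) = 16.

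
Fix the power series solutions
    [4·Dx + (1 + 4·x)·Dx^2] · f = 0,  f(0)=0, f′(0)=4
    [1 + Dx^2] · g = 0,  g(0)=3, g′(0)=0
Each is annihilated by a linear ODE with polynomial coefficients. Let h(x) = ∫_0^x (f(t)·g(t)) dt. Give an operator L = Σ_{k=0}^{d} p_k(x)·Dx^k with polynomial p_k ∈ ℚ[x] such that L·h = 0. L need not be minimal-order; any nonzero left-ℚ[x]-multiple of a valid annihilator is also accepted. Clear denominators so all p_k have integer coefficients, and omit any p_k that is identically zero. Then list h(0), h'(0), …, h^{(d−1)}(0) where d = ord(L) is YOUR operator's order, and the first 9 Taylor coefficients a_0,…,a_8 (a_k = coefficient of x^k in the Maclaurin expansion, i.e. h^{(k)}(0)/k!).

f: a_k = 0, 4, -8, 64/3, -64, 1024/5, -2048/3, 16384/7, -8192, …
g: a_k = 3, 0, -3/2, 0, 1/8, 0, -1/240, 0, 1/13440, …
h₀=f·g: eliminate ⇒ L₀, order ≤ 2·2.
h=∫h₀ ⇒ L = L₀·Dx.
L = (-147 - 144·x - 224·x^2 + 256·x^3 + 256·x^4)·Dx + (-56 - 160·x + 384·x^2 + 512·x^3)·Dx^2 + (-150 - 160·x - 192·x^2 + 512·x^3 + 512·x^4)·Dx^3 + (-56 - 160·x + 384·x^2 + 512·x^3)·Dx^4 + (-3 - 16·x + 32·x^2 + 256·x^3 + 256·x^4)·Dx^5  (order 5).
h: a_k = 0, 0, 6, -8, 29/2, -36, 1943/20, -279, 940403/1120, …
ICs: h(0) = 0, h′(0) = 0, h′′(0) = 12, h′′′(0) = -48, h′′′′(0) = 348.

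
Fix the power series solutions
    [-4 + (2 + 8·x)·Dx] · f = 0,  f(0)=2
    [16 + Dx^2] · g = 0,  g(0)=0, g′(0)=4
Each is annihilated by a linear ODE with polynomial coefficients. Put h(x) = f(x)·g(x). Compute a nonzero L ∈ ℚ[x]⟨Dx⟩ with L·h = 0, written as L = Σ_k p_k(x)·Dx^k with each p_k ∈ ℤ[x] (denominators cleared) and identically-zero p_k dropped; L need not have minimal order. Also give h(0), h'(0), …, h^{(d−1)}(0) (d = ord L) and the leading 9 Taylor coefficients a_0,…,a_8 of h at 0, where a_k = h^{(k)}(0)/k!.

f: a_k = 2, 4, -4, 8, -20, 56, -168, 528, -1716, …
g: a_k = 0, 4, 0, -32/3, 0, 128/15, 0, -1024/315, 0, …
Product ⇒ symmetric product L₀, ord ≤ 2.
L = (28 + 128·x + 256·x^2) + (-4 - 16·x)·Dx + (1 + 8·x + 16·x^2)·Dx^2  (order 2).
h: a_k = 0, 8, 16, -112/3, -32/3, -304/15, 864/5, -31456/63, 494528/315, …
ICs: h(0) = 0, h′(0) = 8.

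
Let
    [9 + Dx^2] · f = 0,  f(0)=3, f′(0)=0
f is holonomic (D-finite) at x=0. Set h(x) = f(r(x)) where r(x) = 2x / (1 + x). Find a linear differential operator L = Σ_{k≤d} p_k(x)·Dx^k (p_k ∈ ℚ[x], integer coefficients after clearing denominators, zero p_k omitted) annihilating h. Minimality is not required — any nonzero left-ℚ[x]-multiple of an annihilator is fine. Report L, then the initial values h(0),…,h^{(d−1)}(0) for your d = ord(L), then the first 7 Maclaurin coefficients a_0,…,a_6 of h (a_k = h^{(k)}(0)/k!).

f: a_k = 3, 0, -27/2, 0, 81/8, 0, -243/80, …
h₀=f(r): pull back L_f along r ⇒ L₀.
L = 36 + (2 + 6·x + 6·x^2 + 2·x^3)·Dx + (1 + 4·x + 6·x^2 + 4·x^3 + x^4)·Dx^2  (order 2).
h: a_k = 3, 0, -54, 108, 0, -432, 5778/5, …
ICs: h(0) = 3, h′(0) = 0.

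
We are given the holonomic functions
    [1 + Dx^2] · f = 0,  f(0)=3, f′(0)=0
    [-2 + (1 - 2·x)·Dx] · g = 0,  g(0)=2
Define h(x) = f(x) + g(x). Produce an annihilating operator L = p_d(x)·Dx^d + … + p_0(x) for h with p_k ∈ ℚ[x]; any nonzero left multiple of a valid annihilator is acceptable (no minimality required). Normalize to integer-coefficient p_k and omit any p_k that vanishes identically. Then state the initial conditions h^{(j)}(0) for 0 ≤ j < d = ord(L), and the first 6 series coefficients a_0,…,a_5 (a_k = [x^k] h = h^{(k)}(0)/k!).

L = (-50 + 8·x - 8·x^2) + (9 - 22·x + 12·x^2 - 8·x^3)·Dx + (-50 + 8·x - 8·x^2)·Dx^2 + (9 - 22·x + 12·x^2 - 8·x^3)·Dx^3  (order 3).
h: a_k = 5, 4, 13/2, 16, 257/8, 64, …
ICs: h(0) = 5, h′(0) = 4, h′′(0) = 13.

f: a_k = 3, 0, -3/2, 0, 1/8, 0, …
g: a_k = 2, 4, 8, 16, 32, 64, …
L₀ := lclm(L_f,L_g); ord L₀ ≤ 2+1.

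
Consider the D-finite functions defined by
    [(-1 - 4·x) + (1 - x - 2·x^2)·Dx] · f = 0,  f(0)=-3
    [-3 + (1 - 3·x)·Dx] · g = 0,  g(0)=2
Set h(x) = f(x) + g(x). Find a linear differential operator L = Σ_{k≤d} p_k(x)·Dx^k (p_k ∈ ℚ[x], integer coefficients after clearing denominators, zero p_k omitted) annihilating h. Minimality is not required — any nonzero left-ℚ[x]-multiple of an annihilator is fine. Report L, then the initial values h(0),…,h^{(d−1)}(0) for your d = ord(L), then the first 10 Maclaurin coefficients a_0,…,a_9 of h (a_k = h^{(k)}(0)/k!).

f: a_k = -3, -3, -9, -15, -33, -63, -129, -255, -513, -1023, …
g: a_k = 2, 6, 18, 54, 162, 486, 1458, 4374, 13122, 39366, …
Weyl lclm of L_f,L_g ⇒ L₀ (ord ≤ 2).
L = (-36·x + 36·x^2 - 36·x^3) + (6 - 6·x - 30·x^2 + 54·x^3 - 72·x^4)·Dx + (-1 + 6·x - 12·x^2 + 8·x^3 + 9·x^4 - 18·x^5)·Dx^2  (order 2).
h: a_k = -1, 3, 9, 39, 129, 423, 1329, 4119, 12609, 38343, …
ICs: h(0) = -1, h′(0) = 3.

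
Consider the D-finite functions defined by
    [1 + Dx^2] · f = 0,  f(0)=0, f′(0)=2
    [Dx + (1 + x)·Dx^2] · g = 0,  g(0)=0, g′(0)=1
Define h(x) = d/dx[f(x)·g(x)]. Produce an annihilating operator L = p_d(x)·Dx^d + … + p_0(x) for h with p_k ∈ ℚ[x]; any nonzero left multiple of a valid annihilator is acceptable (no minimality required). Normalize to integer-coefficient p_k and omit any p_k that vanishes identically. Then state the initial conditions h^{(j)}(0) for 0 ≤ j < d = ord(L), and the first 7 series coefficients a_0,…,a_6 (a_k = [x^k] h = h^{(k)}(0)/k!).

L = (-25 - 44·x - 42·x^2 + 12·x^3 + 43·x^4 + 24·x^5 + 4·x^6) + (-24 - 32·x + 20·x^2 + 60·x^3 + 40·x^4 + 8·x^5)·Dx + (-28 - 44·x - 14·x^2 + 72·x^3 + 98·x^4 + 48·x^5 + 8·x^6)·Dx^2 + (-24 - 32·x + 20·x^2 + 60·x^3 + 40·x^4 + 8·x^5)·Dx^3 + (-3 + 28·x^2 + 60·x^3 + 55·x^4 + 24·x^5 + 4·x^6)·Dx^4  (order 4).
h: a_k = 0, 4, -3, 4/3, -5/3, 11/6, -217/120, …
ICs: h(0) = 0, h′(0) = 4, h′′(0) = -6, h′′′(0) = 8.

f: a_k = 0, 2, 0, -1/3, 0, 1/60, 0, …
g: a_k = 0, 1, -1/2, 1/3, -1/4, 1/5, -1/6, …
Sym-product of L_f,L_g gives L₀ (≤ ord 4).
Derive L from L₀ (diff closure).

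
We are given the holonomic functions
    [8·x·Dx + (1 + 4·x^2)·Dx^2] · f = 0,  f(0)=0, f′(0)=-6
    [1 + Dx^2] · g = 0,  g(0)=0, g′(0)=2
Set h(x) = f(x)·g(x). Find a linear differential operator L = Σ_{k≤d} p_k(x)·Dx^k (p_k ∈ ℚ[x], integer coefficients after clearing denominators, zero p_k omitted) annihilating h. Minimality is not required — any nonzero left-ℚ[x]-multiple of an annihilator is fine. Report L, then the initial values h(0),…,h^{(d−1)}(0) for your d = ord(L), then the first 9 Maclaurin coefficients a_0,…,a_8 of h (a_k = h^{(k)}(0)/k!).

L = (85 + 944·x^2 + 416·x^4 + 256·x^6 + 256·x^8) + (144·x + 704·x^3 + 768·x^5 + 1024·x^7)·Dx + (90 + 992·x^2 + 576·x^4 + 512·x^6 + 512·x^8)·Dx^2 + (144·x + 704·x^3 + 768·x^5 + 1024·x^7)·Dx^3 + (5 + 48·x^2 + 160·x^4 + 256·x^6 + 256·x^8)·Dx^4  (order 4).
h: a_k = 0, 0, -12, 0, 18, 0, -247/6, 0, 465/4, …
ICs: h(0) = 0, h′(0) = 0, h′′(0) = -24, h′′′(0) = 0.

f: a_k = 0, -6, 0, 8, 0, -96/5, 0, 384/7, 0, …
g: a_k = 0, 2, 0, -1/3, 0, 1/60, 0, -1/2520, 0, …
Product ⇒ symmetric product L₀, ord ≤ 4.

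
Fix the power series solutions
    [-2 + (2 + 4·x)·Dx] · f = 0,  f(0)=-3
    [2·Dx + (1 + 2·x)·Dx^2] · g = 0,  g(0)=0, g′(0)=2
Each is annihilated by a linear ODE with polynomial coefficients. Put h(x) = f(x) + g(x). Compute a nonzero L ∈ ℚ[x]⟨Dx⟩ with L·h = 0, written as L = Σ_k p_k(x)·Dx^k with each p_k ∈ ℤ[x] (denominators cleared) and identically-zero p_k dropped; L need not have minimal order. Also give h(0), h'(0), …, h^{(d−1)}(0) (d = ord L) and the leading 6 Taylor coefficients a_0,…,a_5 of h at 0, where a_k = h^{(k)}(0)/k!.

L = 2·Dx + (5 + 10·x)·Dx^2 + (1 + 4·x + 4·x^2)·Dx^3  (order 3).
h: a_k = -3, -1, -1/2, 7/6, -17/8, 151/40, …
ICs: h(0) = -3, h′(0) = -1, h′′(0) = -1.

f: a_k = -3, -3, 3/2, -3/2, 15/8, -21/8, …
g: a_k = 0, 2, -2, 8/3, -4, 32/5, …
Weyl lclm of L_f,L_g ⇒ L₀ (ord ≤ 3).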